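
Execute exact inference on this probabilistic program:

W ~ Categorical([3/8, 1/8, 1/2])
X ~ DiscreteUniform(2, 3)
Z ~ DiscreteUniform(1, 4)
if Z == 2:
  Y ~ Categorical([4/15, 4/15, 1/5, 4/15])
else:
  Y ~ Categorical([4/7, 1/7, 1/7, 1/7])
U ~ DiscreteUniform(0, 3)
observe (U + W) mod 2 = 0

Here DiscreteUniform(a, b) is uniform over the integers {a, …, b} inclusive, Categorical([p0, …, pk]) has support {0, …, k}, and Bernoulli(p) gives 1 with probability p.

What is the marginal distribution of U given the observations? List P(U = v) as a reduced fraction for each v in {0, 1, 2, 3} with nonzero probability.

Enumerate traces; 192 have nonzero weight after conditioning:
  (W=0, X=2, Z=1, Y=0, U=0) weight 3/448
  (W=0, X=2, Z=1, Y=0, U=2) weight 3/448
  (W=0, X=2, Z=1, Y=1, U=0) weight 3/1792
  (W=0, X=2, Z=1, Y=1, U=2) weight 3/1792
  (W=0, X=2, Z=1, Y=2, U=0) weight 3/1792
  (W=0, X=2, Z=1, Y=2, U=2) weight 3/1792
  (W=0, X=2, Z=1, Y=3, U=0) weight 3/1792
  (W=0, X=2, Z=1, Y=3, U=2) weight 3/1792
  (W=1, X=2, Z=1, Y=0, U=1) weight 1/448
  (W=1, X=2, Z=1, Y=0, U=3) weight 1/448
  … 182 more
Group by U:
  weight(U=0) = 7/32
  weight(U=1) = 1/32
  weight(U=2) = 7/32
  weight(U=3) = 1/32
Total weight = 7/32 + 1/32 + 7/32 + 1/32 = 1/2
P(U=0 | obs) = 7/32 / 1/2 = 7/16
P(U=1 | obs) = 1/32 / 1/2 = 1/16
P(U=2 | obs) = 7/32 / 1/2 = 7/16
P(U=3 | obs) = 1/32 / 1/2 = 1/16

P(U=0) = 7/16, P(U=1) = 1/16, P(U=2) = 7/16, P(U=3) = 1/16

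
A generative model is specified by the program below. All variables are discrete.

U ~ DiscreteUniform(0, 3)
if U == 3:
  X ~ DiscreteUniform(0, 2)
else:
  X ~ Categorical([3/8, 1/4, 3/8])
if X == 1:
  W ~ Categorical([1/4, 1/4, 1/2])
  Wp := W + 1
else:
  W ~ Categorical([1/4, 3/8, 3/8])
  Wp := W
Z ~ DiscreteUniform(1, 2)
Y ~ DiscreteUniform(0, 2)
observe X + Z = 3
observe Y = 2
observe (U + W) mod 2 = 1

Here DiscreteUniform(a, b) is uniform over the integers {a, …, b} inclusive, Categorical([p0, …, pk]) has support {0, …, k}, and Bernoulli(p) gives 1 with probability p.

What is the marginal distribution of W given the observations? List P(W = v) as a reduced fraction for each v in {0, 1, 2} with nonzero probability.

Enumerate traces; 12 have nonzero weight after conditioning:
  (U=0, X=1, W=1, Z=2, Y=2) weight 1/384
  (U=0, X=2, W=1, Z=1, Y=2) weight 3/512
  (U=1, X=1, W=0, Z=2, Y=2) weight 1/384
  (U=1, X=1, W=2, Z=2, Y=2) weight 1/192
  (U=1, X=2, W=0, Z=1, Y=2) weight 1/256
  (U=1, X=2, W=2, Z=1, Y=2) weight 3/512
  (U=2, X=1, W=1, Z=2, Y=2) weight 1/384
  (U=2, X=2, W=1, Z=1, Y=2) weight 3/512
  … 4 more
Group by W:
  weight(W=0) = 31/2304
  weight(W=1) = 13/768
  weight(W=2) = 107/4608
Total weight = 31/2304 + 13/768 + 107/4608 = 247/4608
P(W=0 | obs) = 31/2304 / 247/4608 = 62/247
P(W=1 | obs) = 13/768 / 247/4608 = 6/19
P(W=2 | obs) = 107/4608 / 247/4608 = 107/247

P(W=0) = 62/247, P(W=1) = 6/19, P(W=2) = 107/247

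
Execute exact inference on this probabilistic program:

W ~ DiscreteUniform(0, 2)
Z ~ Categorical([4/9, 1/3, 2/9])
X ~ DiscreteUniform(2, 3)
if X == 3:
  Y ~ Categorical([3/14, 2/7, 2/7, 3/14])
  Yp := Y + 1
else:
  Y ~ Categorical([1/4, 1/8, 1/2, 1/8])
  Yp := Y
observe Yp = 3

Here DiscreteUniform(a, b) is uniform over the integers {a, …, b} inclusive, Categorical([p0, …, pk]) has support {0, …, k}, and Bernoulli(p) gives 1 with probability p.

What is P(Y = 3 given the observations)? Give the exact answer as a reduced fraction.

P(Y = 3 | obs) = 7/23

Enumerate traces; 18 have nonzero weight after conditioning:
  (W=0, Z=0, X=2, Y=3) weight 1/108
  (W=0, Z=0, X=3, Y=2) weight 4/189
  (W=0, Z=1, X=2, Y=3) weight 1/144
  (W=0, Z=1, X=3, Y=2) weight 1/63
  (W=0, Z=2, X=2, Y=3) weight 1/216
  (W=0, Z=2, X=3, Y=2) weight 2/189
  (W=1, Z=0, X=2, Y=3) weight 1/108
  (W=1, Z=0, X=3, Y=2) weight 4/189
  … 10 more
Group by Y:
  weight(Y=2) = 1/7
  weight(Y=3) = 1/16
Total weight = 1/7 + 1/16 = 23/112
P(Y=2 | obs) = 1/7 / 23/112 = 16/23
P(Y=3 | obs) = 1/16 / 23/112 = 7/23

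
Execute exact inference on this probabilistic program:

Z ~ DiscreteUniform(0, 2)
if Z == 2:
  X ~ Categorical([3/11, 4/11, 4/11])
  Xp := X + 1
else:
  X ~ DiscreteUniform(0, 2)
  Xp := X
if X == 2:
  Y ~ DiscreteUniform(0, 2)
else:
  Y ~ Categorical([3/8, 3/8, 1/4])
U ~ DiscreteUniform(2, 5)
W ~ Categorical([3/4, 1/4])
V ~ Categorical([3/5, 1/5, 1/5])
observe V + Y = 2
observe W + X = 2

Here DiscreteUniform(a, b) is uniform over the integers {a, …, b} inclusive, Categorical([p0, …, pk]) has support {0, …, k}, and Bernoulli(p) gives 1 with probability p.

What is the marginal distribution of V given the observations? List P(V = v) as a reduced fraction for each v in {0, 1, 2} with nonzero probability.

Enumerate traces; 72 have nonzero weight after conditioning:
  (Z=0, X=1, Y=0, U=2, W=1, V=2) weight 1/1920
  (Z=0, X=1, Y=0, U=3, W=1, V=2) weight 1/1920
  (Z=0, X=1, Y=0, U=4, W=1, V=2) weight 1/1920
  (Z=0, X=1, Y=0, U=5, W=1, V=2) weight 1/1920
  (Z=0, X=1, Y=1, U=2, W=1, V=1) weight 1/1920
  (Z=0, X=1, Y=1, U=3, W=1, V=1) weight 1/1920
  (Z=0, X=1, Y=1, U=4, W=1, V=1) weight 1/1920
  (Z=0, X=1, Y=1, U=5, W=1, V=1) weight 1/1920
  (Z=0, X=1, Y=2, U=2, W=1, V=0) weight 1/960
  … 63 more
Group by V:
  weight(V=0) = 17/264
  weight(V=1) = 17/720
  weight(V=2) = 17/720
Total weight = 17/264 + 17/720 + 17/720 = 221/1980
P(V=0 | obs) = 17/264 / 221/1980 = 15/26
P(V=1 | obs) = 17/720 / 221/1980 = 11/52
P(V=2 | obs) = 17/720 / 221/1980 = 11/52

P(V=0) = 15/26, P(V=1) = 11/52, P(V=2) = 11/52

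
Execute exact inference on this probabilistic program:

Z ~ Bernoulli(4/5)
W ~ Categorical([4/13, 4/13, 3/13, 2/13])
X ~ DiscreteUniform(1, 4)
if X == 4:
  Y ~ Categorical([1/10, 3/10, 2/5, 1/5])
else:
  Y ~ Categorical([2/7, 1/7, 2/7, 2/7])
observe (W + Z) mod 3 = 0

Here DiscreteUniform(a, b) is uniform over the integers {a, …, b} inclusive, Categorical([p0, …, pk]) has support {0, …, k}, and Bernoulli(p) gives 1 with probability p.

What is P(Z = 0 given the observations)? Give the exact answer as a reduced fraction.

Enumerate traces; 48 have nonzero weight after conditioning:
  (Z=0, W=0, X=1, Y=0) weight 2/455
  (Z=0, W=0, X=1, Y=1) weight 1/455
  (Z=0, W=0, X=1, Y=2) weight 2/455
  (Z=0, W=0, X=1, Y=3) weight 2/455
  (Z=0, W=0, X=2, Y=0) weight 2/455
  (Z=0, W=0, X=2, Y=1) weight 1/455
  (Z=0, W=0, X=2, Y=2) weight 2/455
  (Z=0, W=0, X=2, Y=3) weight 2/455
  (Z=1, W=2, X=1, Y=0) weight 6/455
  … 39 more
Group by Z:
  weight(Z=0) = 6/65
  weight(Z=1) = 12/65
Total weight = 6/65 + 12/65 = 18/65
P(Z=0 | obs) = 6/65 / 18/65 = 1/3
P(Z=1 | obs) = 12/65 / 18/65 = 2/3

P(Z = 0 | obs) = 1/3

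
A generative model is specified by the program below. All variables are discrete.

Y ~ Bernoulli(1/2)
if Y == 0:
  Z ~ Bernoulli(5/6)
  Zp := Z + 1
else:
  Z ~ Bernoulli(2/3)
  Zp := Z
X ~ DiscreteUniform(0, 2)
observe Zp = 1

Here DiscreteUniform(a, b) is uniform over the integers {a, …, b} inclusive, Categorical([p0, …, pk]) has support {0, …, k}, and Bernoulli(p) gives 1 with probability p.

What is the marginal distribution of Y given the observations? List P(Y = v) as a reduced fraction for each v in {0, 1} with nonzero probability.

Enumerate traces; 6 have nonzero weight after conditioning:
  (Y=0, Z=0, X=0) weight 1/36
  (Y=0, Z=0, X=1) weight 1/36
  (Y=0, Z=0, X=2) weight 1/36
  (Y=1, Z=1, X=0) weight 1/9
  (Y=1, Z=1, X=1) weight 1/9
  (Y=1, Z=1, X=2) weight 1/9
Group by Y:
  weight(Y=0) = 1/12
  weight(Y=1) = 1/3
Total weight = 1/12 + 1/3 = 5/12
P(Y=0 | obs) = 1/12 / 5/12 = 1/5
P(Y=1 | obs) = 1/3 / 5/12 = 4/5

P(Y=0) = 1/5, P(Y=1) = 4/5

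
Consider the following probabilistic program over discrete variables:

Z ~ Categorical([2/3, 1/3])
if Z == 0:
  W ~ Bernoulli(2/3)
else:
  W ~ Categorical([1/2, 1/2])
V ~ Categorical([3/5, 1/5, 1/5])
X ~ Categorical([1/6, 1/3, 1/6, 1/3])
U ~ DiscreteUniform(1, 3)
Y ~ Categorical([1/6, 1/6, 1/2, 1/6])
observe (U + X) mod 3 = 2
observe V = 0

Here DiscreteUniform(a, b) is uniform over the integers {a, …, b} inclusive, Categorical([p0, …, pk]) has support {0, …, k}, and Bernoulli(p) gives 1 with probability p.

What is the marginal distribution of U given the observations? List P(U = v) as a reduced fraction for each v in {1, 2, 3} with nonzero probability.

P(U=1) = 1/3, P(U=2) = 1/2, P(U=3) = 1/6

Enumerate traces; 64 have nonzero weight after conditioning:
  (Z=0, W=0, V=0, X=0, U=2, Y=0) weight 1/810
  (Z=0, W=0, V=0, X=0, U=2, Y=1) weight 1/810
  (Z=0, W=0, V=0, X=0, U=2, Y=2) weight 1/270
  (Z=0, W=0, V=0, X=0, U=2, Y=3) weight 1/810
  (Z=0, W=0, V=0, X=1, U=1, Y=0) weight 1/405
  (Z=0, W=0, V=0, X=1, U=1, Y=1) weight 1/405
  (Z=0, W=0, V=0, X=1, U=1, Y=2) weight 1/135
  (Z=0, W=0, V=0, X=1, U=1, Y=3) weight 1/405
  (Z=0, W=0, V=0, X=2, U=3, Y=0) weight 1/810
  … 55 more
Group by U:
  weight(U=1) = 1/15
  weight(U=2) = 1/10
  weight(U=3) = 1/30
Total weight = 1/15 + 1/10 + 1/30 = 1/5
P(U=1 | obs) = 1/15 / 1/5 = 1/3
P(U=2 | obs) = 1/10 / 1/5 = 1/2
P(U=3 | obs) = 1/30 / 1/5 = 1/6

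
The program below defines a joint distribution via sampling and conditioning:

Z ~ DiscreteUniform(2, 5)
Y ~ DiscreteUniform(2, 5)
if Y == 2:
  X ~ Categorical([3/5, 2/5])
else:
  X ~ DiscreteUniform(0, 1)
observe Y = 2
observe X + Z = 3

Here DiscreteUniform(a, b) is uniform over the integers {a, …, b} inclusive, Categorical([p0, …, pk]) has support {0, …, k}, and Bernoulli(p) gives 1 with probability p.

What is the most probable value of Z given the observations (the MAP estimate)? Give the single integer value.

Enumerate traces; 2 have nonzero weight after conditioning:
  (Z=2, Y=2, X=1) weight 1/40
  (Z=3, Y=2, X=0) weight 3/80
Group by Z:
  weight(Z=2) = 1/40
  weight(Z=3) = 3/80
Total weight = 1/40 + 3/80 = 1/16
P(Z=2 | obs) = 1/40 / 1/16 = 2/5
P(Z=3 | obs) = 3/80 / 1/16 = 3/5
argmax = 3

argmax_v P(Z = v | obs) = 3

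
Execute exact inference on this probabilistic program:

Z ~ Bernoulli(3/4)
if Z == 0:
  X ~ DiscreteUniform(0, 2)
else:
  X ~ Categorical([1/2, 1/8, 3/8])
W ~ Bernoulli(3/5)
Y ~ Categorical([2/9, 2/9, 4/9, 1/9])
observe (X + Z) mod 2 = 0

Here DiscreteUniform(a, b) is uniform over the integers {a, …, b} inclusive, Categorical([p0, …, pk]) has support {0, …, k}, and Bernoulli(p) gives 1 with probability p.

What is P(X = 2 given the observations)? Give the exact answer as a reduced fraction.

Enumerate traces; 24 have nonzero weight after conditioning:
  (Z=0, X=0, W=0, Y=0) weight 1/135
  (Z=0, X=0, W=0, Y=1) weight 1/135
  (Z=0, X=0, W=0, Y=2) weight 2/135
  (Z=0, X=0, W=0, Y=3) weight 1/270
  (Z=0, X=0, W=1, Y=0) weight 1/90
  (Z=0, X=0, W=1, Y=1) weight 1/90
  (Z=0, X=0, W=1, Y=2) weight 1/45
  (Z=0, X=0, W=1, Y=3) weight 1/180
  (Z=0, X=2, W=0, Y=0) weight 1/135
  (Z=1, X=1, W=0, Y=0) weight 1/120
  … 14 more
Group by X:
  weight(X=0) = 1/12
  weight(X=1) = 3/32
  weight(X=2) = 1/12
Total weight = 1/12 + 3/32 + 1/12 = 25/96
P(X=0 | obs) = 1/12 / 25/96 = 8/25
P(X=1 | obs) = 3/32 / 25/96 = 9/25
P(X=2 | obs) = 1/12 / 25/96 = 8/25

P(X = 2 | obs) = 8/25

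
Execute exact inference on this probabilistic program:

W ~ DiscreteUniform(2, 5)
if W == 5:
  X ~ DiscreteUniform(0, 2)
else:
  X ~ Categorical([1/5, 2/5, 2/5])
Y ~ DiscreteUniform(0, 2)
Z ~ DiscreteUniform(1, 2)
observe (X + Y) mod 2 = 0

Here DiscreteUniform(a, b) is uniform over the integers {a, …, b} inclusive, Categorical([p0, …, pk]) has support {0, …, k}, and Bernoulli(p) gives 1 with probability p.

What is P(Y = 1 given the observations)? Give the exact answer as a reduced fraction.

P(Y = 1 | obs) = 23/97

Enumerate traces; 40 have nonzero weight after conditioning:
  (W=2, X=0, Y=0, Z=1) weight 1/120
  (W=2, X=0, Y=0, Z=2) weight 1/120
  (W=2, X=0, Y=2, Z=1) weight 1/120
  (W=2, X=0, Y=2, Z=2) weight 1/120
  (W=2, X=1, Y=1, Z=1) weight 1/60
  (W=2, X=1, Y=1, Z=2) weight 1/60
  (W=2, X=2, Y=0, Z=1) weight 1/60
  (W=2, X=2, Y=0, Z=2) weight 1/60
  … 32 more
Group by Y:
  weight(Y=0) = 37/180
  weight(Y=1) = 23/180
  weight(Y=2) = 37/180
Total weight = 37/180 + 23/180 + 37/180 = 97/180
P(Y=0 | obs) = 37/180 / 97/180 = 37/97
P(Y=1 | obs) = 23/180 / 97/180 = 23/97
P(Y=2 | obs) = 37/180 / 97/180 = 37/97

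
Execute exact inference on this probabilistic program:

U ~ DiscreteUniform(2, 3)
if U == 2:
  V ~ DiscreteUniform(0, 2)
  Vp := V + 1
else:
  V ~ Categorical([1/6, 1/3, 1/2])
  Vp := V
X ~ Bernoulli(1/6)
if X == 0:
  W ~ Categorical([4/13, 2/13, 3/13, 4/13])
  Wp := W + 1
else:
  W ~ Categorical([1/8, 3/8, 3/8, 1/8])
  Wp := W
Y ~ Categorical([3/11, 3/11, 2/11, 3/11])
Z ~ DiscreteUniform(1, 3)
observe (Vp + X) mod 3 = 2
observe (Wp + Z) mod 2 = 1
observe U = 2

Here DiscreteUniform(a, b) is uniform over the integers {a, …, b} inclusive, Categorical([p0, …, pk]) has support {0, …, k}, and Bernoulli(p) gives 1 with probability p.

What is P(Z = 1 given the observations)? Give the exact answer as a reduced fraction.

P(Z = 1 | obs) = 73/229

Enumerate traces; 48 have nonzero weight after conditioning:
  (U=2, V=0, X=1, W=0, Y=0, Z=1) weight 1/3168
  (U=2, V=0, X=1, W=0, Y=0, Z=3) weight 1/3168
  (U=2, V=0, X=1, W=0, Y=1, Z=1) weight 1/3168
  (U=2, V=0, X=1, W=0, Y=1, Z=3) weight 1/3168
  (U=2, V=0, X=1, W=0, Y=2, Z=1) weight 1/4752
  (U=2, V=0, X=1, W=0, Y=2, Z=3) weight 1/4752
  (U=2, V=0, X=1, W=0, Y=3, Z=1) weight 1/3168
  (U=2, V=0, X=1, W=0, Y=3, Z=3) weight 1/3168
  (U=2, V=0, X=1, W=1, Y=0, Z=2) weight 1/1056
  … 39 more
Group by Z:
  weight(Z=1) = 73/2808
  weight(Z=2) = 83/2808
  weight(Z=3) = 73/2808
Total weight = 73/2808 + 83/2808 + 73/2808 = 229/2808
P(Z=1 | obs) = 73/2808 / 229/2808 = 73/229
P(Z=2 | obs) = 83/2808 / 229/2808 = 83/229
P(Z=3 | obs) = 73/2808 / 229/2808 = 73/229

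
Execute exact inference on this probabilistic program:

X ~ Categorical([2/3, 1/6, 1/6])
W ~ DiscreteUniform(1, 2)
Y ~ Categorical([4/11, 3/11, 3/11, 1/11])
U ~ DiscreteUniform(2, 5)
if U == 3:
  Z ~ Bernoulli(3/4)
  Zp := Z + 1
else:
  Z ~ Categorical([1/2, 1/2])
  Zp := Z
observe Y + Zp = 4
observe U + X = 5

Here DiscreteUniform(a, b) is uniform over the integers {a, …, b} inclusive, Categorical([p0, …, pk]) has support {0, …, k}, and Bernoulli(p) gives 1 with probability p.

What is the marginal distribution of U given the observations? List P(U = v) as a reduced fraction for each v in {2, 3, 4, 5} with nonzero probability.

P(U=3) = 1/2, P(U=4) = 1/10, P(U=5) = 2/5

Enumerate traces; 8 have nonzero weight after conditioning:
  (X=0, W=1, Y=3, U=5, Z=1) weight 1/264
  (X=0, W=2, Y=3, U=5, Z=1) weight 1/264
  (X=1, W=1, Y=3, U=4, Z=1) weight 1/1056
  (X=1, W=2, Y=3, U=4, Z=1) weight 1/1056
  (X=2, W=1, Y=2, U=3, Z=1) weight 3/704
  (X=2, W=1, Y=3, U=3, Z=0) weight 1/2112
  (X=2, W=2, Y=2, U=3, Z=1) weight 3/704
  (X=2, W=2, Y=3, U=3, Z=0) weight 1/2112
Group by U:
  weight(U=3) = 5/528
  weight(U=4) = 1/528
  weight(U=5) = 1/132
Total weight = 5/528 + 1/528 + 1/132 = 5/264
P(U=3 | obs) = 5/528 / 5/264 = 1/2
P(U=4 | obs) = 1/528 / 5/264 = 1/10
P(U=5 | obs) = 1/132 / 5/264 = 2/5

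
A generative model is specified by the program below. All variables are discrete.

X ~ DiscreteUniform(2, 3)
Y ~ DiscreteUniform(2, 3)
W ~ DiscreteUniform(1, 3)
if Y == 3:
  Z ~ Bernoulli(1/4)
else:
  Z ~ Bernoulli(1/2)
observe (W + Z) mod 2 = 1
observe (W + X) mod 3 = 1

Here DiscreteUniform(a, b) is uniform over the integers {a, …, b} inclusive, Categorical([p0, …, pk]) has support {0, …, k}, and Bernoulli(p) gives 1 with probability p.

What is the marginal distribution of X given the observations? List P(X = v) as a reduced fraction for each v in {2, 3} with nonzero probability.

Enumerate traces; 4 have nonzero weight after conditioning:
  (X=2, Y=2, W=2, Z=1) weight 1/24
  (X=2, Y=3, W=2, Z=1) weight 1/48
  (X=3, Y=2, W=1, Z=0) weight 1/24
  (X=3, Y=3, W=1, Z=0) weight 1/16
Group by X:
  weight(X=2) = 1/16
  weight(X=3) = 5/48
Total weight = 1/16 + 5/48 = 1/6
P(X=2 | obs) = 1/16 / 1/6 = 3/8
P(X=3 | obs) = 5/48 / 1/6 = 5/8

P(X=2) = 3/8, P(X=3) = 5/8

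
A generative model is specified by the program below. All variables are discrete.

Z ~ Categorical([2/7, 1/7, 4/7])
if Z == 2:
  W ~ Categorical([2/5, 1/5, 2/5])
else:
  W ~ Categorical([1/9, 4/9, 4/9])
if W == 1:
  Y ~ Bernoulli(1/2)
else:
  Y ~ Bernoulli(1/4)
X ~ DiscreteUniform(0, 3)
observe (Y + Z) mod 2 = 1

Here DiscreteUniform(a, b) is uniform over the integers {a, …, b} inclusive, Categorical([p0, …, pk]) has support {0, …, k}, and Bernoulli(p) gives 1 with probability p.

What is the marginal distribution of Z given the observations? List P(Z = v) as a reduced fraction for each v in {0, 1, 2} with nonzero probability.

Enumerate traces; 36 have nonzero weight after conditioning:
  (Z=0, W=0, Y=1, X=0) weight 1/504
  (Z=0, W=0, Y=1, X=1) weight 1/504
  (Z=0, W=0, Y=1, X=2) weight 1/504
  (Z=0, W=0, Y=1, X=3) weight 1/504
  (Z=0, W=1, Y=1, X=0) weight 1/63
  (Z=0, W=1, Y=1, X=1) weight 1/63
  (Z=0, W=1, Y=1, X=2) weight 1/63
  (Z=0, W=1, Y=1, X=3) weight 1/63
  (Z=1, W=0, Y=0, X=0) weight 1/336
  (Z=2, W=0, Y=1, X=0) weight 1/70
  … 26 more
Group by Z:
  weight(Z=0) = 13/126
  weight(Z=1) = 23/252
  weight(Z=2) = 6/35
Total weight = 13/126 + 23/252 + 6/35 = 461/1260
P(Z=0 | obs) = 13/126 / 461/1260 = 130/461
P(Z=1 | obs) = 23/252 / 461/1260 = 115/461
P(Z=2 | obs) = 6/35 / 461/1260 = 216/461

P(Z=0) = 130/461, P(Z=1) = 115/461, P(Z=2) = 216/461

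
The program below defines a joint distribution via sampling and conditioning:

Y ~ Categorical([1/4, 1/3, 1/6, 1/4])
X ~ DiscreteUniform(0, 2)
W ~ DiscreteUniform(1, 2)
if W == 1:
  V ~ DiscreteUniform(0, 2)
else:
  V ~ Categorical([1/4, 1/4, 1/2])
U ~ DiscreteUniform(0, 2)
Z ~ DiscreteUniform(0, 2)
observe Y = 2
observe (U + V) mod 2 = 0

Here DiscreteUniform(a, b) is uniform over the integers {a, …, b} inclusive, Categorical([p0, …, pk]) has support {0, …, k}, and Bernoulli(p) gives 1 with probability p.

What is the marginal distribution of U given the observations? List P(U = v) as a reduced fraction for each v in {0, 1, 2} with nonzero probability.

Enumerate traces; 90 have nonzero weight after conditioning:
  (Y=2, X=0, W=1, V=0, U=0, Z=0) weight 1/972
  (Y=2, X=0, W=1, V=0, U=0, Z=1) weight 1/972
  (Y=2, X=0, W=1, V=0, U=0, Z=2) weight 1/972
  (Y=2, X=0, W=1, V=0, U=2, Z=0) weight 1/972
  (Y=2, X=0, W=1, V=0, U=2, Z=1) weight 1/972
  (Y=2, X=0, W=1, V=0, U=2, Z=2) weight 1/972
  (Y=2, X=0, W=1, V=1, U=1, Z=0) weight 1/972
  (Y=2, X=0, W=1, V=1, U=1, Z=1) weight 1/972
  … 82 more
Group by U:
  weight(U=0) = 17/432
  weight(U=1) = 7/432
  weight(U=2) = 17/432
Total weight = 17/432 + 7/432 + 17/432 = 41/432
P(U=0 | obs) = 17/432 / 41/432 = 17/41
P(U=1 | obs) = 7/432 / 41/432 = 7/41
P(U=2 | obs) = 17/432 / 41/432 = 17/41

P(U=0) = 17/41, P(U=1) = 7/41, P(U=2) = 17/41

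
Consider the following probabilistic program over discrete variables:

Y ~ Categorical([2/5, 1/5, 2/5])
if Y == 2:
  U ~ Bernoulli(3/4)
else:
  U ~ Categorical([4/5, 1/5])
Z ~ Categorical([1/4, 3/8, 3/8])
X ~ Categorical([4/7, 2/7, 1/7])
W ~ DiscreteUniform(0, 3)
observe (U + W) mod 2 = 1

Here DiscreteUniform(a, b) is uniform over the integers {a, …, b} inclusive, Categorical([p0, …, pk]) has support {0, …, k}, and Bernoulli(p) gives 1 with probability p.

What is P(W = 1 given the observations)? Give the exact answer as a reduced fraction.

Enumerate traces; 108 have nonzero weight after conditioning:
  (Y=0, U=0, Z=0, X=0, W=1) weight 2/175
  (Y=0, U=0, Z=0, X=0, W=3) weight 2/175
  (Y=0, U=0, Z=0, X=1, W=1) weight 1/175
  (Y=0, U=0, Z=0, X=1, W=3) weight 1/175
  (Y=0, U=0, Z=0, X=2, W=1) weight 1/350
  (Y=0, U=0, Z=0, X=2, W=3) weight 1/350
  (Y=0, U=0, Z=1, X=0, W=1) weight 3/175
  (Y=0, U=0, Z=1, X=0, W=3) weight 3/175
  (Y=0, U=1, Z=0, X=0, W=0) weight 1/350
  (Y=0, U=1, Z=0, X=0, W=2) weight 1/350
  … 98 more
Group by W:
  weight(W=0) = 21/200
  weight(W=1) = 29/200
  weight(W=2) = 21/200
  weight(W=3) = 29/200
Total weight = 21/200 + 29/200 + 21/200 + 29/200 = 1/2
P(W=0 | obs) = 21/200 / 1/2 = 21/100
P(W=1 | obs) = 29/200 / 1/2 = 29/100
P(W=2 | obs) = 21/200 / 1/2 = 21/100
P(W=3 | obs) = 29/200 / 1/2 = 29/100

P(W = 1 | obs) = 29/100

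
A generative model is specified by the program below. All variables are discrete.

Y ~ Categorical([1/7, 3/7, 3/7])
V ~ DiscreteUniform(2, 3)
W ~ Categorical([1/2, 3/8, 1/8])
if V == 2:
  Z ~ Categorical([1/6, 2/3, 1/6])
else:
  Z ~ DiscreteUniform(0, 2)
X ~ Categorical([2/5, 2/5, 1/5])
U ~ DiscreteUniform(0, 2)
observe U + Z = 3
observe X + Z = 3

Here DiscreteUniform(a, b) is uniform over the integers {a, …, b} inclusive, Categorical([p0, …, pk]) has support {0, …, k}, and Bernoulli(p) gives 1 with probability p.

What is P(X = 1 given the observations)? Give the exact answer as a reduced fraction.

Enumerate traces; 36 have nonzero weight after conditioning:
  (Y=0, V=2, W=0, Z=1, X=2, U=2) weight 1/630
  (Y=0, V=2, W=0, Z=2, X=1, U=1) weight 1/1260
  (Y=0, V=2, W=1, Z=1, X=2, U=2) weight 1/840
  (Y=0, V=2, W=1, Z=2, X=1, U=1) weight 1/1680
  (Y=0, V=2, W=2, Z=1, X=2, U=2) weight 1/2520
  (Y=0, V=2, W=2, Z=2, X=1, U=1) weight 1/5040
  (Y=0, V=3, W=0, Z=1, X=2, U=2) weight 1/1260
  (Y=0, V=3, W=0, Z=2, X=1, U=1) weight 1/630
  … 28 more
Group by X:
  weight(X=1) = 1/30
  weight(X=2) = 1/30
Total weight = 1/30 + 1/30 = 1/15
P(X=1 | obs) = 1/30 / 1/15 = 1/2
P(X=2 | obs) = 1/30 / 1/15 = 1/2

P(X = 1 | obs) = 1/2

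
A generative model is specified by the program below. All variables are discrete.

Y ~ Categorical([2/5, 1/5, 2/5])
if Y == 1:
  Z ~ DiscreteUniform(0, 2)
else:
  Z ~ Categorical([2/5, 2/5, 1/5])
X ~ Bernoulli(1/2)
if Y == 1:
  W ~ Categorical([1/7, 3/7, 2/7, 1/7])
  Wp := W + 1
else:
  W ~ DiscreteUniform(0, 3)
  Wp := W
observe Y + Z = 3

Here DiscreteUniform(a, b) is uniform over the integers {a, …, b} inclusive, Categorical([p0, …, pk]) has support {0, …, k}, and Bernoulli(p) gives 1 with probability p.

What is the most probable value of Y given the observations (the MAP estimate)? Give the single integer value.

argmax_v P(Y = v | obs) = 2

Enumerate traces; 16 have nonzero weight after conditioning:
  (Y=1, Z=2, X=0, W=0) weight 1/210
  (Y=1, Z=2, X=0, W=1) weight 1/70
  (Y=1, Z=2, X=0, W=2) weight 1/105
  (Y=1, Z=2, X=0, W=3) weight 1/210
  (Y=1, Z=2, X=1, W=0) weight 1/210
  (Y=1, Z=2, X=1, W=1) weight 1/70
  (Y=1, Z=2, X=1, W=2) weight 1/105
  (Y=1, Z=2, X=1, W=3) weight 1/210
  (Y=2, Z=1, X=0, W=0) weight 1/50
  … 7 more
Group by Y:
  weight(Y=1) = 1/15
  weight(Y=2) = 4/25
Total weight = 1/15 + 4/25 = 17/75
P(Y=1 | obs) = 1/15 / 17/75 = 5/17
P(Y=2 | obs) = 4/25 / 17/75 = 12/17
argmax = 2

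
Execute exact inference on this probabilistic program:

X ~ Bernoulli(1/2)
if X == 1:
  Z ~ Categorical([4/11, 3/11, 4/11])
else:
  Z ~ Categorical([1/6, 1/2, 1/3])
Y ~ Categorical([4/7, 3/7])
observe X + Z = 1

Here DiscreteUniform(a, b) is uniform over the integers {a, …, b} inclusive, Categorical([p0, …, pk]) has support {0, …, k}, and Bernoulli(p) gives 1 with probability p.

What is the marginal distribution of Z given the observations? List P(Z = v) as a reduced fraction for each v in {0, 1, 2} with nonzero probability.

P(Z=0) = 8/19, P(Z=1) = 11/19

Enumerate traces; 4 have nonzero weight after conditioning:
  (X=0, Z=1, Y=0) weight 1/7
  (X=0, Z=1, Y=1) weight 3/28
  (X=1, Z=0, Y=0) weight 8/77
  (X=1, Z=0, Y=1) weight 6/77
Group by Z:
  weight(Z=0) = 2/11
  weight(Z=1) = 1/4
Total weight = 2/11 + 1/4 = 19/44
P(Z=0 | obs) = 2/11 / 19/44 = 8/19
P(Z=1 | obs) = 1/4 / 19/44 = 11/19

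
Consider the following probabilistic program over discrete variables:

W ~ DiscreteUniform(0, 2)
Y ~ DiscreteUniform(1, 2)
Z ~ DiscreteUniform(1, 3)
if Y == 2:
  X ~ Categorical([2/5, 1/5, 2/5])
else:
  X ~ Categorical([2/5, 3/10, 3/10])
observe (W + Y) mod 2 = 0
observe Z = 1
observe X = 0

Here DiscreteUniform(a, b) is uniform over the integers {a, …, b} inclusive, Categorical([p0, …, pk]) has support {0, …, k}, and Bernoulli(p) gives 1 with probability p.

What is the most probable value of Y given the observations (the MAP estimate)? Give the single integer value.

argmax_v P(Y = v | obs) = 2

Enumerate traces; 3 have nonzero weight after conditioning:
  (W=0, Y=2, Z=1, X=0) weight 1/45
  (W=1, Y=1, Z=1, X=0) weight 1/45
  (W=2, Y=2, Z=1, X=0) weight 1/45
Group by Y:
  weight(Y=1) = 1/45
  weight(Y=2) = 2/45
Total weight = 1/45 + 2/45 = 1/15
P(Y=1 | obs) = 1/45 / 1/15 = 1/3
P(Y=2 | obs) = 2/45 / 1/15 = 2/3
argmax = 2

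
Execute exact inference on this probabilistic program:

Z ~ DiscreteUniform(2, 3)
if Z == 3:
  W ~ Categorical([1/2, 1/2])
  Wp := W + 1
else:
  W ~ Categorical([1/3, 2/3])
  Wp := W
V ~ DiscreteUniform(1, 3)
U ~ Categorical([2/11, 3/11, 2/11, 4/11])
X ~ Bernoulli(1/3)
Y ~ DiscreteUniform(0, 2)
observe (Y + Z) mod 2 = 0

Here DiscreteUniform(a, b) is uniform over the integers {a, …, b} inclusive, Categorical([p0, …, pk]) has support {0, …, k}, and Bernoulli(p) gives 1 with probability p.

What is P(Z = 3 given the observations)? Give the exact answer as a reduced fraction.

P(Z = 3 | obs) = 1/3

Enumerate traces; 144 have nonzero weight after conditioning:
  (Z=2, W=0, V=1, U=0, X=0, Y=0) weight 2/891
  (Z=2, W=0, V=1, U=0, X=0, Y=2) weight 2/891
  (Z=2, W=0, V=1, U=0, X=1, Y=0) weight 1/891
  (Z=2, W=0, V=1, U=0, X=1, Y=2) weight 1/891
  (Z=2, W=0, V=1, U=1, X=0, Y=0) weight 1/297
  (Z=2, W=0, V=1, U=1, X=0, Y=2) weight 1/297
  (Z=2, W=0, V=1, U=1, X=1, Y=0) weight 1/594
  (Z=2, W=0, V=1, U=1, X=1, Y=2) weight 1/594
  (Z=3, W=0, V=1, U=0, X=0, Y=1) weight 1/297
  … 135 more
Group by Z:
  weight(Z=2) = 1/3
  weight(Z=3) = 1/6
Total weight = 1/3 + 1/6 = 1/2
P(Z=2 | obs) = 1/3 / 1/2 = 2/3
P(Z=3 | obs) = 1/6 / 1/2 = 1/3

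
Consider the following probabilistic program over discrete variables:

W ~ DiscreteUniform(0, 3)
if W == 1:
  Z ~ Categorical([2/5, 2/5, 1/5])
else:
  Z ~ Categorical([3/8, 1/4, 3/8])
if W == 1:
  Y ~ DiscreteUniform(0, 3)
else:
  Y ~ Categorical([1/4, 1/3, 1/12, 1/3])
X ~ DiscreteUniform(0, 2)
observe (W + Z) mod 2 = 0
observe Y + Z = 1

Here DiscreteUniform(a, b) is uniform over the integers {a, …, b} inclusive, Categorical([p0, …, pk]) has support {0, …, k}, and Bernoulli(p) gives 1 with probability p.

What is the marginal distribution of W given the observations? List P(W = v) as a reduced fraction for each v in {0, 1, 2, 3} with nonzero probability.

P(W=0) = 10/33, P(W=1) = 8/33, P(W=2) = 10/33, P(W=3) = 5/33

Enumerate traces; 12 have nonzero weight after conditioning:
  (W=0, Z=0, Y=1, X=0) weight 1/96
  (W=0, Z=0, Y=1, X=1) weight 1/96
  (W=0, Z=0, Y=1, X=2) weight 1/96
  (W=1, Z=1, Y=0, X=0) weight 1/120
  (W=1, Z=1, Y=0, X=1) weight 1/120
  (W=1, Z=1, Y=0, X=2) weight 1/120
  (W=2, Z=0, Y=1, X=0) weight 1/96
  (W=2, Z=0, Y=1, X=1) weight 1/96
  (W=3, Z=1, Y=0, X=0) weight 1/192
  … 3 more
Group by W:
  weight(W=0) = 1/32
  weight(W=1) = 1/40
  weight(W=2) = 1/32
  weight(W=3) = 1/64
Total weight = 1/32 + 1/40 + 1/32 + 1/64 = 33/320
P(W=0 | obs) = 1/32 / 33/320 = 10/33
P(W=1 | obs) = 1/40 / 33/320 = 8/33
P(W=2 | obs) = 1/32 / 33/320 = 10/33
P(W=3 | obs) = 1/64 / 33/320 = 5/33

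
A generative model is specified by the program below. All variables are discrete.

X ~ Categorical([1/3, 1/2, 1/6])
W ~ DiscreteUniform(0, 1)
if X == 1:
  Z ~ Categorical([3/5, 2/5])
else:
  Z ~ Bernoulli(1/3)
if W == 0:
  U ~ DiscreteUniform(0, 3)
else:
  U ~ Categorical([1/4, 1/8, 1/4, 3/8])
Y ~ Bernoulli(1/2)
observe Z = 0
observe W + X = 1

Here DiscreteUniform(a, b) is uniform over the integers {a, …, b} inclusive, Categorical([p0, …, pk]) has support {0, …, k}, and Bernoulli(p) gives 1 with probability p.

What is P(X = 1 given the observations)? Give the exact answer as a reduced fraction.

P(X = 1 | obs) = 27/47

Enumerate traces; 16 have nonzero weight after conditioning:
  (X=0, W=1, Z=0, U=0, Y=0) weight 1/72
  (X=0, W=1, Z=0, U=0, Y=1) weight 1/72
  (X=0, W=1, Z=0, U=1, Y=0) weight 1/144
  (X=0, W=1, Z=0, U=1, Y=1) weight 1/144
  (X=0, W=1, Z=0, U=2, Y=0) weight 1/72
  (X=0, W=1, Z=0, U=2, Y=1) weight 1/72
  (X=0, W=1, Z=0, U=3, Y=0) weight 1/48
  (X=0, W=1, Z=0, U=3, Y=1) weight 1/48
  (X=1, W=0, Z=0, U=0, Y=0) weight 3/160
  … 7 more
Group by X:
  weight(X=0) = 1/9
  weight(X=1) = 3/20
Total weight = 1/9 + 3/20 = 47/180
P(X=0 | obs) = 1/9 / 47/180 = 20/47
P(X=1 | obs) = 3/20 / 47/180 = 27/47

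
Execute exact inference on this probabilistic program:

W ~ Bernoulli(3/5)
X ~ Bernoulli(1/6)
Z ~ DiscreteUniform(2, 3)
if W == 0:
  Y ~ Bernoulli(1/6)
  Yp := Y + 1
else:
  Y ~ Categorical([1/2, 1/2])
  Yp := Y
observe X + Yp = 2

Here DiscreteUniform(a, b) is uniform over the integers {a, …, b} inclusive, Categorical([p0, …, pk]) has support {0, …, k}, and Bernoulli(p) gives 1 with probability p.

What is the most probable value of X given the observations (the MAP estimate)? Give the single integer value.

Enumerate traces; 6 have nonzero weight after conditioning:
  (W=0, X=0, Z=2, Y=1) weight 1/36
  (W=0, X=0, Z=3, Y=1) weight 1/36
  (W=0, X=1, Z=2, Y=0) weight 1/36
  (W=0, X=1, Z=3, Y=0) weight 1/36
  (W=1, X=1, Z=2, Y=1) weight 1/40
  (W=1, X=1, Z=3, Y=1) weight 1/40
Group by X:
  weight(X=0) = 1/18
  weight(X=1) = 19/180
Total weight = 1/18 + 19/180 = 29/180
P(X=0 | obs) = 1/18 / 29/180 = 10/29
P(X=1 | obs) = 19/180 / 29/180 = 19/29
argmax = 1

argmax_v P(X = v | obs) = 1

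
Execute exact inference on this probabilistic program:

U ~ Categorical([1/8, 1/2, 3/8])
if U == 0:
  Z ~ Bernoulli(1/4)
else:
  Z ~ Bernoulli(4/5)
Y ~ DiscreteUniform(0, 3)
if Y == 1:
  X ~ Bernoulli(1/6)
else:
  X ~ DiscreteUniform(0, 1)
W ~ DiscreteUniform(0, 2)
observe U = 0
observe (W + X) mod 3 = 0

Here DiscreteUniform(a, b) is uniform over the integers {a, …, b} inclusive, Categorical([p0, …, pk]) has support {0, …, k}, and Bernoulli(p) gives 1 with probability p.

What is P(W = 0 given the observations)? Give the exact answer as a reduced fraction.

Enumerate traces; 16 have nonzero weight after conditioning:
  (U=0, Z=0, Y=0, X=0, W=0) weight 1/256
  (U=0, Z=0, Y=0, X=1, W=2) weight 1/256
  (U=0, Z=0, Y=1, X=0, W=0) weight 5/768
  (U=0, Z=0, Y=1, X=1, W=2) weight 1/768
  (U=0, Z=0, Y=2, X=0, W=0) weight 1/256
  (U=0, Z=0, Y=2, X=1, W=2) weight 1/256
  (U=0, Z=0, Y=3, X=0, W=0) weight 1/256
  (U=0, Z=0, Y=3, X=1, W=2) weight 1/256
  … 8 more
Group by W:
  weight(W=0) = 7/288
  weight(W=2) = 5/288
Total weight = 7/288 + 5/288 = 1/24
P(W=0 | obs) = 7/288 / 1/24 = 7/12
P(W=2 | obs) = 5/288 / 1/24 = 5/12

P(W = 0 | obs) = 7/12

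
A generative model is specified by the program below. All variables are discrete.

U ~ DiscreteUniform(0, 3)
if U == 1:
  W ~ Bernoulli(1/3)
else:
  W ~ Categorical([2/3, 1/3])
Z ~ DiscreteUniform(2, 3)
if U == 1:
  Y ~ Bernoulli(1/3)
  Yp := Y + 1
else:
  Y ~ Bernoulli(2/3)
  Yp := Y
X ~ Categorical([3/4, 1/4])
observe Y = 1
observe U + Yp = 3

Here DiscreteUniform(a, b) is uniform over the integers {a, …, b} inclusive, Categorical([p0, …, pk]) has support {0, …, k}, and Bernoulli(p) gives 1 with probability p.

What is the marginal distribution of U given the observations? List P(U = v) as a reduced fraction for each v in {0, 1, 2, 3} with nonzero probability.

P(U=1) = 1/3, P(U=2) = 2/3

Enumerate traces; 16 have nonzero weight after conditioning:
  (U=1, W=0, Z=2, Y=1, X=0) weight 1/48
  (U=1, W=0, Z=2, Y=1, X=1) weight 1/144
  (U=1, W=0, Z=3, Y=1, X=0) weight 1/48
  (U=1, W=0, Z=3, Y=1, X=1) weight 1/144
  (U=1, W=1, Z=2, Y=1, X=0) weight 1/96
  (U=1, W=1, Z=2, Y=1, X=1) weight 1/288
  (U=1, W=1, Z=3, Y=1, X=0) weight 1/96
  (U=1, W=1, Z=3, Y=1, X=1) weight 1/288
  (U=2, W=0, Z=2, Y=1, X=0) weight 1/24
  … 7 more
Group by U:
  weight(U=1) = 1/12
  weight(U=2) = 1/6
Total weight = 1/12 + 1/6 = 1/4
P(U=1 | obs) = 1/12 / 1/4 = 1/3
P(U=2 | obs) = 1/6 / 1/4 = 2/3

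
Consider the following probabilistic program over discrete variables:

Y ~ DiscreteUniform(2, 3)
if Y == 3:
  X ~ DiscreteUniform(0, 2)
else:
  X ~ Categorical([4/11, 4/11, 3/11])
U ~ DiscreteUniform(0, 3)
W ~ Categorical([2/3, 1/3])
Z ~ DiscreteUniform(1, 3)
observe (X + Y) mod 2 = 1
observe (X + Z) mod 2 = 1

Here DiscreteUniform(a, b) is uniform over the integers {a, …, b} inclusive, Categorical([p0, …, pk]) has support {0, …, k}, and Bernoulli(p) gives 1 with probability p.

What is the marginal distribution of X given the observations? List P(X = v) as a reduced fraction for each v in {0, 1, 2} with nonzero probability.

P(X=0) = 11/28, P(X=1) = 3/14, P(X=2) = 11/28

Enumerate traces; 40 have nonzero weight after conditioning:
  (Y=2, X=1, U=0, W=0, Z=2) weight 1/99
  (Y=2, X=1, U=0, W=1, Z=2) weight 1/198
  (Y=2, X=1, U=1, W=0, Z=2) weight 1/99
  (Y=2, X=1, U=1, W=1, Z=2) weight 1/198
  (Y=2, X=1, U=2, W=0, Z=2) weight 1/99
  (Y=2, X=1, U=2, W=1, Z=2) weight 1/198
  (Y=2, X=1, U=3, W=0, Z=2) weight 1/99
  (Y=2, X=1, U=3, W=1, Z=2) weight 1/198
  (Y=3, X=0, U=0, W=0, Z=1) weight 1/108
  (Y=3, X=2, U=0, W=0, Z=1) weight 1/108
  … 30 more
Group by X:
  weight(X=0) = 1/9
  weight(X=1) = 2/33
  weight(X=2) = 1/9
Total weight = 1/9 + 2/33 + 1/9 = 28/99
P(X=0 | obs) = 1/9 / 28/99 = 11/28
P(X=1 | obs) = 2/33 / 28/99 = 3/14
P(X=2 | obs) = 1/9 / 28/99 = 11/28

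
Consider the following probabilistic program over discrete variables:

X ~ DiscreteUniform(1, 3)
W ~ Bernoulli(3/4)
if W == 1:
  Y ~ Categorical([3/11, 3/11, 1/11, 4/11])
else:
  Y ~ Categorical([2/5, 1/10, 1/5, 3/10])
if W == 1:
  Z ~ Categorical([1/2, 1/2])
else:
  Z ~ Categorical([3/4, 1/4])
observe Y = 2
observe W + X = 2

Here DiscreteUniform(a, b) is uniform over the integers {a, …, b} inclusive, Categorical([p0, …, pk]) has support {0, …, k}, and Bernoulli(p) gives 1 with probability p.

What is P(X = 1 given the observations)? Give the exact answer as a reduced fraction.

Enumerate traces; 4 have nonzero weight after conditioning:
  (X=1, W=1, Y=2, Z=0) weight 1/88
  (X=1, W=1, Y=2, Z=1) weight 1/88
  (X=2, W=0, Y=2, Z=0) weight 1/80
  (X=2, W=0, Y=2, Z=1) weight 1/240
Group by X:
  weight(X=1) = 1/44
  weight(X=2) = 1/60
Total weight = 1/44 + 1/60 = 13/330
P(X=1 | obs) = 1/44 / 13/330 = 15/26
P(X=2 | obs) = 1/60 / 13/330 = 11/26

P(X = 1 | obs) = 15/26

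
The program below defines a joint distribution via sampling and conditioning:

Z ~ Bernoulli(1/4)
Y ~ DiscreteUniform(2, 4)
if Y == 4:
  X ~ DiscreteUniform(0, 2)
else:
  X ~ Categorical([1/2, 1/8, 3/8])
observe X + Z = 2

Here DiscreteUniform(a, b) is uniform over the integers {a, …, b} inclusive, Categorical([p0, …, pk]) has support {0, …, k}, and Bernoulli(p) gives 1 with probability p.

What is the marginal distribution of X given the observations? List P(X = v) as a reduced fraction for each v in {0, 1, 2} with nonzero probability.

Enumerate traces; 6 have nonzero weight after conditioning:
  (Z=0, Y=2, X=2) weight 3/32
  (Z=0, Y=3, X=2) weight 3/32
  (Z=0, Y=4, X=2) weight 1/12
  (Z=1, Y=2, X=1) weight 1/96
  (Z=1, Y=3, X=1) weight 1/96
  (Z=1, Y=4, X=1) weight 1/36
Group by X:
  weight(X=1) = 7/144
  weight(X=2) = 13/48
Total weight = 7/144 + 13/48 = 23/72
P(X=1 | obs) = 7/144 / 23/72 = 7/46
P(X=2 | obs) = 13/48 / 23/72 = 39/46

P(X=1) = 7/46, P(X=2) = 39/46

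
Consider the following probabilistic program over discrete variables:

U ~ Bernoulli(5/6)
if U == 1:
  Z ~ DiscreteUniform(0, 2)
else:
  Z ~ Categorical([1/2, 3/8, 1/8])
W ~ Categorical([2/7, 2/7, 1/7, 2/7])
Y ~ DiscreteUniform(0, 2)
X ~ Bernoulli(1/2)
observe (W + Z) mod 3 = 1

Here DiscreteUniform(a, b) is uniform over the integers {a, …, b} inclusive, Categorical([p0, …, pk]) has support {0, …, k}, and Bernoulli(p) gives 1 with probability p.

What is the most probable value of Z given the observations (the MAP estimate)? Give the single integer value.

Enumerate traces; 48 have nonzero weight after conditioning:
  (U=0, Z=0, W=1, Y=0, X=0) weight 1/252
  (U=0, Z=0, W=1, Y=0, X=1) weight 1/252
  (U=0, Z=0, W=1, Y=1, X=0) weight 1/252
  (U=0, Z=0, W=1, Y=1, X=1) weight 1/252
  (U=0, Z=0, W=1, Y=2, X=0) weight 1/252
  (U=0, Z=0, W=1, Y=2, X=1) weight 1/252
  (U=0, Z=1, W=0, Y=0, X=0) weight 1/336
  (U=0, Z=1, W=0, Y=0, X=1) weight 1/336
  (U=0, Z=2, W=2, Y=0, X=0) weight 1/2016
  … 39 more
Group by Z:
  weight(Z=0) = 13/126
  weight(Z=1) = 7/36
  weight(Z=2) = 43/1008
Total weight = 13/126 + 7/36 + 43/1008 = 49/144
P(Z=0 | obs) = 13/126 / 49/144 = 104/343
P(Z=1 | obs) = 7/36 / 49/144 = 4/7
P(Z=2 | obs) = 43/1008 / 49/144 = 43/343
argmax = 1

argmax_v P(Z = v | obs) = 1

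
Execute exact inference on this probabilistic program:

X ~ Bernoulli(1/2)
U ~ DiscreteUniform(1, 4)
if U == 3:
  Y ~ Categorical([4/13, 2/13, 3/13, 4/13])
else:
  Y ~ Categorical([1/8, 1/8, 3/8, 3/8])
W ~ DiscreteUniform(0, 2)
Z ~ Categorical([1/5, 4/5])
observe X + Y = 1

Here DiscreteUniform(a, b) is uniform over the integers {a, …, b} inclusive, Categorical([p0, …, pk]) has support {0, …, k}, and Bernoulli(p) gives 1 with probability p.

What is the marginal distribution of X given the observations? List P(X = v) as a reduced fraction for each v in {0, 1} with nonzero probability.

P(X=0) = 55/126, P(X=1) = 71/126

Enumerate traces; 48 have nonzero weight after conditioning:
  (X=0, U=1, Y=1, W=0, Z=0) weight 1/960
  (X=0, U=1, Y=1, W=0, Z=1) weight 1/240
  (X=0, U=1, Y=1, W=1, Z=0) weight 1/960
  (X=0, U=1, Y=1, W=1, Z=1) weight 1/240
  (X=0, U=1, Y=1, W=2, Z=0) weight 1/960
  (X=0, U=1, Y=1, W=2, Z=1) weight 1/240
  (X=0, U=2, Y=1, W=0, Z=0) weight 1/960
  (X=0, U=2, Y=1, W=0, Z=1) weight 1/240
  (X=1, U=1, Y=0, W=0, Z=0) weight 1/960
  … 39 more
Group by X:
  weight(X=0) = 55/832
  weight(X=1) = 71/832
Total weight = 55/832 + 71/832 = 63/416
P(X=0 | obs) = 55/832 / 63/416 = 55/126
P(X=1 | obs) = 71/832 / 63/416 = 71/126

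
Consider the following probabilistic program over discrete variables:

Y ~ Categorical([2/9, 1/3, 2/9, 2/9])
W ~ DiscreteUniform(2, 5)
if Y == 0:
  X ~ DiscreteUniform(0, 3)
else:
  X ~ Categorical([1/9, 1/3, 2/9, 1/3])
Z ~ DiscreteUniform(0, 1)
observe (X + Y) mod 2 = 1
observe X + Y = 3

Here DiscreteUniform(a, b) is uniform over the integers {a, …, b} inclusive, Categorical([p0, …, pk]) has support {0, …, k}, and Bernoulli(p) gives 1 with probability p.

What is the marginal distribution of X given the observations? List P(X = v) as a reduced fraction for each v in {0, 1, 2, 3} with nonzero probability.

P(X=0) = 4/37, P(X=1) = 12/37, P(X=2) = 12/37, P(X=3) = 9/37

Enumerate traces; 32 have nonzero weight after conditioning:
  (Y=0, W=2, X=3, Z=0) weight 1/144
  (Y=0, W=2, X=3, Z=1) weight 1/144
  (Y=0, W=3, X=3, Z=0) weight 1/144
  (Y=0, W=3, X=3, Z=1) weight 1/144
  (Y=0, W=4, X=3, Z=0) weight 1/144
  (Y=0, W=4, X=3, Z=1) weight 1/144
  (Y=0, W=5, X=3, Z=0) weight 1/144
  (Y=0, W=5, X=3, Z=1) weight 1/144
  (Y=1, W=2, X=2, Z=0) weight 1/108
  (Y=2, W=2, X=1, Z=0) weight 1/108
  … 22 more
Group by X:
  weight(X=0) = 2/81
  weight(X=1) = 2/27
  weight(X=2) = 2/27
  weight(X=3) = 1/18
Total weight = 2/81 + 2/27 + 2/27 + 1/18 = 37/162
P(X=0 | obs) = 2/81 / 37/162 = 4/37
P(X=1 | obs) = 2/27 / 37/162 = 12/37
P(X=2 | obs) = 2/27 / 37/162 = 12/37
P(X=3 | obs) = 1/18 / 37/162 = 9/37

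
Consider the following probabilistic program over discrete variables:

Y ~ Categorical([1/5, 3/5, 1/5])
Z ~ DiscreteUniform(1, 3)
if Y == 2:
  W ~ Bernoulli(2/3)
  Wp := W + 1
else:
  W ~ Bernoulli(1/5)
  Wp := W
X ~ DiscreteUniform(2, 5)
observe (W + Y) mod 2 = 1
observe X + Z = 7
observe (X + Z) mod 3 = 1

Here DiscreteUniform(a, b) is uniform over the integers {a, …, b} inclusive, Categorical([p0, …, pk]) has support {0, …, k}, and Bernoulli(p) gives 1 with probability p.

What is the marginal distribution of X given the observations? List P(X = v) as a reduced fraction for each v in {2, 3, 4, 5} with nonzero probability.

Enumerate traces; 6 have nonzero weight after conditioning:
  (Y=0, Z=2, W=1, X=5) weight 1/300
  (Y=0, Z=3, W=1, X=4) weight 1/300
  (Y=1, Z=2, W=0, X=5) weight 1/25
  (Y=1, Z=3, W=0, X=4) weight 1/25
  (Y=2, Z=2, W=1, X=5) weight 1/90
  (Y=2, Z=3, W=1, X=4) weight 1/90
Group by X:
  weight(X=4) = 49/900
  weight(X=5) = 49/900
Total weight = 49/900 + 49/900 = 49/450
P(X=4 | obs) = 49/900 / 49/450 = 1/2
P(X=5 | obs) = 49/900 / 49/450 = 1/2

P(X=4) = 1/2, P(X=5) = 1/2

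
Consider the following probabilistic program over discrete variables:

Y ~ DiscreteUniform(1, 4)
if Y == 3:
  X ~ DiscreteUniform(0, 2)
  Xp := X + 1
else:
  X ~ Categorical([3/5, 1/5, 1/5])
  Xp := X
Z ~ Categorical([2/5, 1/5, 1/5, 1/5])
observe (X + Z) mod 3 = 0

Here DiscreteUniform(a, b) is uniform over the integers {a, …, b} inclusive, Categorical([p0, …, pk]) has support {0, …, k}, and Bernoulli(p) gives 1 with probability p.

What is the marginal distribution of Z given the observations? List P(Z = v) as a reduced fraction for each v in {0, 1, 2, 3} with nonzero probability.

Enumerate traces; 16 have nonzero weight after conditioning:
  (Y=1, X=0, Z=0) weight 3/50
  (Y=1, X=0, Z=3) weight 3/100
  (Y=1, X=1, Z=2) weight 1/100
  (Y=1, X=2, Z=1) weight 1/100
  (Y=2, X=0, Z=0) weight 3/50
  (Y=2, X=0, Z=3) weight 3/100
  (Y=2, X=1, Z=2) weight 1/100
  (Y=2, X=2, Z=1) weight 1/100
  … 8 more
Group by Z:
  weight(Z=0) = 16/75
  weight(Z=1) = 7/150
  weight(Z=2) = 7/150
  weight(Z=3) = 8/75
Total weight = 16/75 + 7/150 + 7/150 + 8/75 = 31/75
P(Z=0 | obs) = 16/75 / 31/75 = 16/31
P(Z=1 | obs) = 7/150 / 31/75 = 7/62
P(Z=2 | obs) = 7/150 / 31/75 = 7/62
P(Z=3 | obs) = 8/75 / 31/75 = 8/31

P(Z=0) = 16/31, P(Z=1) = 7/62, P(Z=2) = 7/62, P(Z=3) = 8/31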